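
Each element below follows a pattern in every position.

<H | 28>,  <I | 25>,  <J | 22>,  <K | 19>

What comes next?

For the letter, letters move forward 1 place in the alphabet: H, I, J, K → L.
Second coordinate goes 28, 25, 22, 19 → 16 (−3 each step).
So the next element is <L | 16>.

<L | 16>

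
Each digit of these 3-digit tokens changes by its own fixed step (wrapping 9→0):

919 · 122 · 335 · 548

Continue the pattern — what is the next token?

First digit — +2 each step, mod 10: 9, 1, 3, 5 → 7.
Second digit: +1 each step, mod 10, so 1, 2, 3, 4 → 5.
Third digit: +3 each step, mod 10, so 9, 2, 5, 8 → 1.
So the next token is 751.

751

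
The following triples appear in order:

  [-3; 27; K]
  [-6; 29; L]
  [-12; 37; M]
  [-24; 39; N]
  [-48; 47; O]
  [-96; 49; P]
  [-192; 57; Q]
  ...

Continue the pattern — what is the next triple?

[-384; 59; R]

First slot — ×2 each step: -3, -6, -12, -24, -48, -96, -192 → -384.
For the second slot, alternating steps +2, +8, +2, +8, …: 27, 29, 37, 39, 47, 49, 57 → 59.
Letter: letters move forward 1 place in the alphabet, so K, L, M, N, O, P, Q → R.
Combining the parts gives [-384; 59; R].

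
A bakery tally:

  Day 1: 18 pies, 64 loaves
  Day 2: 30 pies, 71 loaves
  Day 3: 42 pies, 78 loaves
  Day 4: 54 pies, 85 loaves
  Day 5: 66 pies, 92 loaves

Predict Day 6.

78 pies, 99 loaves

Pies — +12 each step: 18, 30, 42, 54, 66 → 78.
Loaves: +7 each step, so 64, 71, 78, 85, 92 → 99.
Putting it together: 78 pies, 99 loaves.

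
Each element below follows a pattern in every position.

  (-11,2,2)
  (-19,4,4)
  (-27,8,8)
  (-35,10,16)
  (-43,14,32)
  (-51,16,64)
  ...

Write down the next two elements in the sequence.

(-59,20,128), (-67,22,256)

First slot: −8 each step; -11, -19, -27, -35, -43, -51 → -59 → -67.
Second slot goes 2, 4, 8, 10, 14, 16 → 20 → 22 (alternating steps +2, +4, +2, +4, …).
Third slot — ×2 each step: 2, 4, 8, 16, 32, 64 → 128 → 256.
So the next two elements are (-59,20,128) and (-67,22,256).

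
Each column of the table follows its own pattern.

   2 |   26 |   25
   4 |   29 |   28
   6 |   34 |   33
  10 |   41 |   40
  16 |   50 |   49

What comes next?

First component goes 2, 4, 6, 10, 16 → 26 (each term is the sum of the two before it).
Second component: differences are 3, 5, 7, … (increasing by 2 each time); 26, 29, 34, 41, 50 → 61.
Third component — always 1 less than the second component: 25, 28, 33, 40, 49 → 60.
So the next row is 26  61  60.

26  61  60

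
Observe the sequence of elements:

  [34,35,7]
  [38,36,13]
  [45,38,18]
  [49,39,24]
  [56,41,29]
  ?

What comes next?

[60,42,35]

For the first entry, alternating steps +4, +7, +4, +7, …: 34, 38, 45, 49, 56 → 60.
Second entry: alternating steps +1, +2, +1, +2, …; 35, 36, 38, 39, 41 → 42.
For the third entry, alternating steps +6, +5, +6, +5, …: 7, 13, 18, 24, 29 → 35.
Combining the parts gives [60,42,35].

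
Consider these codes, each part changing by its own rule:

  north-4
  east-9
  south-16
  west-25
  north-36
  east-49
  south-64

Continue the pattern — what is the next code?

For the direction, repeats north → east → south → west: north, east, south, west, north, east, south → west.
Second component: perfect squares: 2², 3², 4², …, so 4, 9, 16, 25, 36, 49, 64 → 81.
So the next code is west-81.

west-81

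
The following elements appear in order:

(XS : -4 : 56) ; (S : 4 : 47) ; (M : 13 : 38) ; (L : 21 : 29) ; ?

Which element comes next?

(XL : 30 : 20)

Size goes XS, S, M, L → XL (runs through clothing sizes XS→XL).
Second slot: -4, 4, 13, 21 → 30 (alternating steps +8, +9, +8, +9, …).
Third slot: −9 each step, so 56, 47, 38, 29 → 20.
Combining the parts gives (XL : 30 : 20).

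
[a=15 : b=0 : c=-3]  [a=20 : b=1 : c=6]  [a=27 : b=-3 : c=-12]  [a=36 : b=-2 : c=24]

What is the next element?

A goes 15, 20, 27, 36 → 47 (differences are 5, 7, 9, … (increasing by 2 each time)).
For the b, alternating steps +1, −4, +1, −4, …: 0, 1, -3, -2 → -6.
C: ×(-2) each step; -3, 6, -12, 24 → -48.
Putting it together: [a=47 : b=-6 : c=-48].

[a=47 : b=-6 : c=-48]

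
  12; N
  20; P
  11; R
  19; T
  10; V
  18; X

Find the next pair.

9; Z

First coordinate: 12, 20, 11, 19, 10, 18 → 9 (alternating steps +8, −9, +8, −9, …).
For the letter, letters move forward 2 places in the alphabet: N, P, R, T, V, X → Z.
Combining the parts gives 9; Z.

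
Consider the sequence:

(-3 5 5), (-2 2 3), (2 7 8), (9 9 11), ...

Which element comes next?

First component: -3, -2, 2, 9 → 19 (differences are 1, 4, 7, … (increasing by 3 each time)).
Second component: each term is the sum of the two before it, so 5, 2, 7, 9 → 16.
Third component — each term is the sum of the two before it: 5, 3, 8, 11 → 19.
So the next element is (19 16 19).

(19 16 19)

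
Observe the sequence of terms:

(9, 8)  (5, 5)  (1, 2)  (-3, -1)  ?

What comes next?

(-7, -4)

First value: −4 each step; 9, 5, 1, -3 → -7.
For the second value, −3 each step: 8, 5, 2, -1 → -4.
Putting it together: (-7, -4).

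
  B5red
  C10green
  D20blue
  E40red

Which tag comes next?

Letter: B, C, D, E → F (letters move forward 1 place in the alphabet).
Second component — ×2 each step: 5, 10, 20, 40 → 80.
Colour: red, green, blue, red → green (repeats red → green → blue).
Combining the parts gives F80green.

F80green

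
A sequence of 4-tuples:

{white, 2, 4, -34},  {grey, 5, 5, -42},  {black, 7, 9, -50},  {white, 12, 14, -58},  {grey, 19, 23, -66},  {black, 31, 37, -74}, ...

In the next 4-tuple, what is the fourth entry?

Fourth entry — −8 each step: -34, -42, -50, -58, -66, -74 → -82.

-82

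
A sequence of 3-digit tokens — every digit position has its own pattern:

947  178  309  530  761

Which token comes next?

First digit: +2 each step, mod 10, so 9, 1, 3, 5, 7 → 9.
Second digit: 4, 7, 0, 3, 6 → 9 (+3 each step, mod 10).
Third digit: 7, 8, 9, 0, 1 → 2 (+1 each step, mod 10).
Putting it together: 992.

992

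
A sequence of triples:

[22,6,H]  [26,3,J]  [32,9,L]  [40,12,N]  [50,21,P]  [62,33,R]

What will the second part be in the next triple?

54

Second part: each term is the sum of the two before it, so 6, 3, 9, 12, 21, 33 → 54.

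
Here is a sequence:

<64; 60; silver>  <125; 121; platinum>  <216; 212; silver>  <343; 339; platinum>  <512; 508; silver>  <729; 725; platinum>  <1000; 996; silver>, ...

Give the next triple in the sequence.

First value: perfect cubes: 4³, 5³, 6³, …, so 64, 125, 216, 343, 512, 729, 1000 → 1331.
Second value — always 4 less than the first value: 60, 121, 212, 339, 508, 725, 996 → 1327.
Metal — alternates silver ↔ platinum: silver, platinum, silver, platinum, silver, platinum, silver → platinum.
So the next triple is <1331; 1327; platinum>.

<1331; 1327; platinum>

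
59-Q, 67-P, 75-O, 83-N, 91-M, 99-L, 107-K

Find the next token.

115-J

First component: +8 each step; 59, 67, 75, 83, 91, 99, 107 → 115.
Letter: Q, P, O, N, M, L, K → J (letters move back 1 place in the alphabet).
So the next token is 115-J.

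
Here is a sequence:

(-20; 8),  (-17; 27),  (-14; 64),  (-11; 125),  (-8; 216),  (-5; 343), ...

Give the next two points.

(-2; 512), (1; 729)

For the first component, +3 each step: -20, -17, -14, -11, -8, -5 → -2 → 1.
Second component: perfect cubes: 2³, 3³, 4³, …; 8, 27, 64, 125, 216, 343 → 512 → 729.
So the next two points are (-2; 512) and (1; 729).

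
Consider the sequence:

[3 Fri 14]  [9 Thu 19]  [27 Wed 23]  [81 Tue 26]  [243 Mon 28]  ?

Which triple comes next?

For the first entry, ×3 each step: 3, 9, 27, 81, 243 → 729.
Day — runs backward through the weekdays Mon→Sun: Fri, Thu, Wed, Tue, Mon → Sun.
Third entry goes 14, 19, 23, 26, 28 → 29 (differences are 5, 4, 3, … (decreasing by 1 each time)).
Combining the parts gives [729 Sun 29].

[729 Sun 29]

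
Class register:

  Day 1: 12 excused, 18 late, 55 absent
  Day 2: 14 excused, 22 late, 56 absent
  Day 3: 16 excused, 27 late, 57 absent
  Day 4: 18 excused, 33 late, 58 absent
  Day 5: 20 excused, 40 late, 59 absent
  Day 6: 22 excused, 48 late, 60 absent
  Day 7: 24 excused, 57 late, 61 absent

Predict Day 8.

26 excused, 67 late, 62 absent

Excused: +2 each step, so 12, 14, 16, 18, 20, 22, 24 → 26.
Late: 18, 22, 27, 33, 40, 48, 57 → 67 (differences are 4, 5, 6, … (increasing by 1 each time)).
Absent: +1 each step, so 55, 56, 57, 58, 59, 60, 61 → 62.
Putting it together: 26 excused, 67 late, 62 absent.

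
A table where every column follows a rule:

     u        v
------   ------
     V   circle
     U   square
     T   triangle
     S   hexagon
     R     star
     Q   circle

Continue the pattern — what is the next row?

P  square

Column u: V, U, T, S, R, Q → P (letters move back 1 place in the alphabet).
For the column v, repeats circle → square → triangle → hexagon → star: circle, square, triangle, hexagon, star, circle → square.
Combining the parts gives P  square.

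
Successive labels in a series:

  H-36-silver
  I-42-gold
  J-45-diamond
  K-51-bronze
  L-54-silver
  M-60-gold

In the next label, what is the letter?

N

Letter — letters move forward 1 place in the alphabet: H, I, J, K, L, M → N.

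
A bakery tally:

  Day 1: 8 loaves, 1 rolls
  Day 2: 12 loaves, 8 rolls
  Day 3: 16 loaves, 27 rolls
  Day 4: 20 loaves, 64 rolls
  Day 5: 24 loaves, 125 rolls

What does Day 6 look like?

Loaves: +4 each step, so 8, 12, 16, 20, 24 → 28.
Rolls goes 1, 8, 27, 64, 125 → 216 (perfect cubes: 1³, 2³, 3³, …).
Putting it together: 28 loaves, 216 rolls.

28 loaves, 216 rolls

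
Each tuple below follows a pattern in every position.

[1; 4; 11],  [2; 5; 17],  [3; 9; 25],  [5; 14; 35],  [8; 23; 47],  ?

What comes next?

[13; 37; 61]

First entry — each term is the sum of the two before it: 1, 2, 3, 5, 8 → 13.
Second entry — each term is the sum of the two before it: 4, 5, 9, 14, 23 → 37.
Third entry goes 11, 17, 25, 35, 47 → 61 (differences are 6, 8, 10, … (increasing by 2 each time)).
So the next tuple is [13; 37; 61].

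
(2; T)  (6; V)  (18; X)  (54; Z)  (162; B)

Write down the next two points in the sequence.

First slot: ×3 each step, so 2, 6, 18, 54, 162 → 486 → 1458.
Letter: letters move forward 2 places in the alphabet, wrapping Z→A, so T, V, X, Z, B → D → F.
So the next two points are (486; D) and (1458; F).

(486; D), (1458; F)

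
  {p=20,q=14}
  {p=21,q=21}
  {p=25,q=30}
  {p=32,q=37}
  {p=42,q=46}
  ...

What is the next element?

{p=55,q=53}

P: differences are 1, 4, 7, … (increasing by 3 each time); 20, 21, 25, 32, 42 → 55.
For the q, alternating steps +7, +9, +7, +9, …: 14, 21, 30, 37, 46 → 53.
Combining the parts gives {p=55,q=53}.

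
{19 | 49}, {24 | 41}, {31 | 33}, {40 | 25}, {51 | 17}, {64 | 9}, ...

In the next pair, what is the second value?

1

First value: differences are 5, 7, 9, … (increasing by 2 each time), so 19, 24, 31, 40, 51, 64 → 79.
Second value: 49, 41, 33, 25, 17, 9 → 1 (−8 each step).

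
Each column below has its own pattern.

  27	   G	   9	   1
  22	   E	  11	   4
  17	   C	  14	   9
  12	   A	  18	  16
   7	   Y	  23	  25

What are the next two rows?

First component: 27, 22, 17, 12, 7 → 2 → -3 (−5 each step).
Letter goes G, E, C, A, Y → W → U (letters move back 2 places in the alphabet, wrapping A→Z).
Third component goes 9, 11, 14, 18, 23 → 29 → 36 (differences are 2, 3, 4, … (increasing by 1 each time)).
Fourth component: 1, 4, 9, 16, 25 → 36 → 49 (perfect squares: 1², 2², 3², …).
Putting the parts together: 2  W  29  36 and then -3  U  36  49.

2  W  29  36; -3  U  36  49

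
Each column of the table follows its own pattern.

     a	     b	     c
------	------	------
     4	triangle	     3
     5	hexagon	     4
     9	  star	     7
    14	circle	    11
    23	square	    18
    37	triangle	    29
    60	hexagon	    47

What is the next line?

Column a: each term is the sum of the two before it; 4, 5, 9, 14, 23, 37, 60 → 97.
Column b: repeats triangle → hexagon → star → circle → square; triangle, hexagon, star, circle, square, triangle, hexagon → star.
Column c: each term is the sum of the two before it, so 3, 4, 7, 11, 18, 29, 47 → 76.
Combining the parts gives 97  star  76.

97  star  76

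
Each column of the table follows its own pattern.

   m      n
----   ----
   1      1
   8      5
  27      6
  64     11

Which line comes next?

Column m: perfect cubes: 1³, 2³, 3³, …; 1, 8, 27, 64 → 125.
Column n: each term is the sum of the two before it, so 1, 5, 6, 11 → 17.
So the next line is 125  17.

125  17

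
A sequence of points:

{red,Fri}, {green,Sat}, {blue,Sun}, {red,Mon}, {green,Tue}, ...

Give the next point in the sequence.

{blue,Wed}

For the colour, repeats red → green → blue: red, green, blue, red, green → blue.
Day: Fri, Sat, Sun, Mon, Tue → Wed (runs through the weekdays Mon→Sun).
Combining the parts gives {blue,Wed}.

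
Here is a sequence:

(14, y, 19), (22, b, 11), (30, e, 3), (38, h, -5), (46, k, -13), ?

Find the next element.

First entry: +8 each step; 14, 22, 30, 38, 46 → 54.
Letter — letters move forward 3 places in the alphabet, wrapping Z→A: y, b, e, h, k → n.
Third entry: together with the first entry always sums to 33, so 19, 11, 3, -5, -13 → -21.
Combining the parts gives (54, n, -21).

(54, n, -21)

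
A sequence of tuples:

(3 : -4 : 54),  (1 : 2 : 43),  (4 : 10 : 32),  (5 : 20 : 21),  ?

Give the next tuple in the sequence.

(9 : 32 : 10)

First value: each term is the sum of the two before it; 3, 1, 4, 5 → 9.
Second value: differences are 6, 8, 10, … (increasing by 2 each time), so -4, 2, 10, 20 → 32.
Third value: −11 each step, so 54, 43, 32, 21 → 10.
So the next tuple is (9 : 32 : 10).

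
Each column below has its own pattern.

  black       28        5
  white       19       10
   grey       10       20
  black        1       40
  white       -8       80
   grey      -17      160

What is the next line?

black  -26  320

Shade: repeats black → white → grey; black, white, grey, black, white, grey → black.
Second component goes 28, 19, 10, 1, -8, -17 → -26 (−9 each step).
Third component: ×2 each step, so 5, 10, 20, 40, 80, 160 → 320.
Combining the parts gives black  -26  320.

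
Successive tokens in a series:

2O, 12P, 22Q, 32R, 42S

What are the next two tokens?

First component: +10 each step, so 2, 12, 22, 32, 42 → 52 → 62.
Letter goes O, P, Q, R, S → T → U (letters move forward 1 place in the alphabet).
Putting the parts together: 52T and then 62U.

52T, 62U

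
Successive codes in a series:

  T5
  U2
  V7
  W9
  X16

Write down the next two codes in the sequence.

Y25, Z41

Letter: letters move forward 1 place in the alphabet, so T, U, V, W, X → Y → Z.
Second component: 5, 2, 7, 9, 16 → 25 → 41 (each term is the sum of the two before it).
Putting the parts together: Y25 and then Z41.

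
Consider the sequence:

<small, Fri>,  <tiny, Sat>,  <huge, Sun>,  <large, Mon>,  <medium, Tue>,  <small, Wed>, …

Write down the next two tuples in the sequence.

Size: repeats small → tiny → huge → large → medium, so small, tiny, huge, large, medium, small → tiny → huge.
For the day, runs through the weekdays Mon→Sun: Fri, Sat, Sun, Mon, Tue, Wed → Thu → Fri.
Putting the parts together: <tiny, Thu> and then <huge, Fri>.

<tiny, Thu>, <huge, Fri>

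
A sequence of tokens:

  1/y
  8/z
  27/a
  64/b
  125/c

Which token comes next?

216/d

First component goes 1, 8, 27, 64, 125 → 216 (perfect cubes: 1³, 2³, 3³, …).
Letter: letters move forward 1 place in the alphabet, wrapping Z→A, so y, z, a, b, c → d.
So the next token is 216/d.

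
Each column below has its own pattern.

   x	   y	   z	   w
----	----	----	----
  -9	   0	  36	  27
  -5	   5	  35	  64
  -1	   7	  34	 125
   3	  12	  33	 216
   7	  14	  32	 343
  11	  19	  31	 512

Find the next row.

15  21  30  729

Column x: +4 each step, so -9, -5, -1, 3, 7, 11 → 15.
Column y: alternating steps +5, +2, +5, +2, …, so 0, 5, 7, 12, 14, 19 → 21.
Column z — −1 each step: 36, 35, 34, 33, 32, 31 → 30.
Column w — perfect cubes: 3³, 4³, 5³, …: 27, 64, 125, 216, 343, 512 → 729.
Putting it together: 15  21  30  729.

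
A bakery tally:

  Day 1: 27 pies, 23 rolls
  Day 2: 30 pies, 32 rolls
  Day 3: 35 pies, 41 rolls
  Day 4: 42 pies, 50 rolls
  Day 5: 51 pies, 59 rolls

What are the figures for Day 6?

62 pies, 68 rolls

Pies: differences are 3, 5, 7, … (increasing by 2 each time); 27, 30, 35, 42, 51 → 62.
For the rolls, +9 each step: 23, 32, 41, 50, 59 → 68.
Putting it together: 62 pies, 68 rolls.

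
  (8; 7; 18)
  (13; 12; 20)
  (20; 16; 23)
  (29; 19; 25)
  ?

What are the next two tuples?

(40; 21; 28), (53; 22; 30)

First value: differences are 5, 7, 9, … (increasing by 2 each time); 8, 13, 20, 29 → 40 → 53.
Second value: differences are 5, 4, 3, … (decreasing by 1 each time); 7, 12, 16, 19 → 21 → 22.
For the third value, alternating steps +2, +3, +2, +3, …: 18, 20, 23, 25 → 28 → 30.
Putting the parts together: (40; 21; 28) and then (53; 22; 30).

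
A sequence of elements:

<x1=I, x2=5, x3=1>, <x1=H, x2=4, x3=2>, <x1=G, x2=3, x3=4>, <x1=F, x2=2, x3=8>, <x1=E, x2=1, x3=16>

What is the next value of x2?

0

X2: −1 each step; 5, 4, 3, 2, 1 → 0.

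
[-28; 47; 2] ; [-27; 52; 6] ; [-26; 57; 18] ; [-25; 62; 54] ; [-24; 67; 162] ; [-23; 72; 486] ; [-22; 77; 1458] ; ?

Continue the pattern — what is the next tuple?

First entry: +1 each step, so -28, -27, -26, -25, -24, -23, -22 → -21.
Second entry: +5 each step; 47, 52, 57, 62, 67, 72, 77 → 82.
For the third entry, ×3 each step: 2, 6, 18, 54, 162, 486, 1458 → 4374.
Putting it together: [-21; 82; 4374].

[-21; 82; 4374]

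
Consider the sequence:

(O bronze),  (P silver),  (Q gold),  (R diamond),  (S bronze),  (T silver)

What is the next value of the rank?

gold

Rank goes bronze, silver, gold, diamond, bronze, silver → gold (repeats bronze → silver → gold → diamond).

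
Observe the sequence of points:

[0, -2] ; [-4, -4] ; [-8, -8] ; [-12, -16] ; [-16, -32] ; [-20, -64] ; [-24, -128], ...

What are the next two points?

[-28, -256], [-32, -512]

First slot — −4 each step: 0, -4, -8, -12, -16, -20, -24 → -28 → -32.
Second slot: -2, -4, -8, -16, -32, -64, -128 → -256 → -512 (×2 each step).
Putting the parts together: [-28, -256] and then [-32, -512].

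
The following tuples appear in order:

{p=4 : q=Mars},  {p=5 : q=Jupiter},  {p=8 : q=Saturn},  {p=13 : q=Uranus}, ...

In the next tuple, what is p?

For the p, differences are 1, 3, 5, … (increasing by 2 each time): 4, 5, 8, 13 → 20.

20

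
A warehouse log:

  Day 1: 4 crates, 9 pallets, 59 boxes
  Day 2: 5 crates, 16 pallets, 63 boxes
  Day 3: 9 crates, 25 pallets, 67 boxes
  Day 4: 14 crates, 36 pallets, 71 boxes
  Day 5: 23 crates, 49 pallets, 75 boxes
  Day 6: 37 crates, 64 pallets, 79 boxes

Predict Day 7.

Crates: 4, 5, 9, 14, 23, 37 → 60 (each term is the sum of the two before it).
Pallets: 9, 16, 25, 36, 49, 64 → 81 (perfect squares: 3², 4², 5², …).
Boxes goes 59, 63, 67, 71, 75, 79 → 83 (+4 each step).
Combining the parts gives 60 crates, 81 pallets, 83 boxes.

60 crates, 81 pallets, 83 boxes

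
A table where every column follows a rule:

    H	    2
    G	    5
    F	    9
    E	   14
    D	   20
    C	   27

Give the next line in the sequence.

Letter: H, G, F, E, D, C → B (letters move back 1 place in the alphabet).
For the second component, differences are 3, 4, 5, … (increasing by 1 each time): 2, 5, 9, 14, 20, 27 → 35.
Putting it together: B  35.

B  35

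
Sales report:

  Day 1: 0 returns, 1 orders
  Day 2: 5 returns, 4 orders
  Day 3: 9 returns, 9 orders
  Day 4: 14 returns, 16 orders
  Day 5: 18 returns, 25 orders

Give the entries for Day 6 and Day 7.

23 returns, 36 orders; 27 returns, 49 orders

Returns goes 0, 5, 9, 14, 18 → 23 → 27 (alternating steps +5, +4, +5, +4, …).
Orders: perfect squares: 1², 2², 3², …, so 1, 4, 9, 16, 25 → 36 → 49.
Putting the parts together: 23 returns, 36 orders and then 27 returns, 49 orders.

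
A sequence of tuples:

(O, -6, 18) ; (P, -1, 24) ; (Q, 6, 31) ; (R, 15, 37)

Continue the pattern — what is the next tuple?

(S, 26, 44)

Letter goes O, P, Q, R → S (letters move forward 1 place in the alphabet).
For the second entry, differences are 5, 7, 9, … (increasing by 2 each time): -6, -1, 6, 15 → 26.
Third entry: alternating steps +6, +7, +6, +7, …, so 18, 24, 31, 37 → 44.
Putting it together: (S, 26, 44).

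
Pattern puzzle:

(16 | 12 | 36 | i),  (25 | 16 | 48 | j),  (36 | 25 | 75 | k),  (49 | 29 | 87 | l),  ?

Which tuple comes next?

(64 | 38 | 114 | m)

First part — perfect squares: 4², 5², 6², …: 16, 25, 36, 49 → 64.
Second part: alternating steps +4, +9, +4, +9, …, so 12, 16, 25, 29 → 38.
For the third part, always 3 × the second part: 36, 48, 75, 87 → 114.
Letter: letters move forward 1 place in the alphabet; i, j, k, l → m.
Putting it together: (64 | 38 | 114 | m).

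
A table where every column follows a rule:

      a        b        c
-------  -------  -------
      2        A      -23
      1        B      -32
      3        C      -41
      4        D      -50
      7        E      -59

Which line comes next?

11  F  -68

For the column a, each term is the sum of the two before it: 2, 1, 3, 4, 7 → 11.
Column b: A, B, C, D, E → F (letters move forward 1 place in the alphabet).
Column c — −9 each step: -23, -32, -41, -50, -59 → -68.
So the next line is 11  F  -68.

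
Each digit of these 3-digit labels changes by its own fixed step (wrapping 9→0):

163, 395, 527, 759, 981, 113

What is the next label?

345

First digit: +2 each step, mod 10, so 1, 3, 5, 7, 9, 1 → 3.
Second digit — +3 each step, mod 10: 6, 9, 2, 5, 8, 1 → 4.
Third digit — +2 each step, mod 10: 3, 5, 7, 9, 1, 3 → 5.
Putting it together: 345.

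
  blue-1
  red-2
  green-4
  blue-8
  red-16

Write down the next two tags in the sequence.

green-32 then blue-64

Colour — repeats blue → red → green: blue, red, green, blue, red → green → blue.
Second component: ×2 each step; 1, 2, 4, 8, 16 → 32 → 64.
Putting the parts together: green-32 and then blue-64.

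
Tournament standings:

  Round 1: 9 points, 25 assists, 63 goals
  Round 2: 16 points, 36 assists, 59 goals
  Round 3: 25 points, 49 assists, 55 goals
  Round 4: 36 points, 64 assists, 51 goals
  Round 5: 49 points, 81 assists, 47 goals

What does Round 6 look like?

64 points, 100 assists, 43 goals

Points: 9, 16, 25, 36, 49 → 64 (perfect squares: 3², 4², 5², …).
Assists: perfect squares: 5², 6², 7², …; 25, 36, 49, 64, 81 → 100.
Goals: −4 each step; 63, 59, 55, 51, 47 → 43.
Putting it together: 64 points, 100 assists, 43 goals.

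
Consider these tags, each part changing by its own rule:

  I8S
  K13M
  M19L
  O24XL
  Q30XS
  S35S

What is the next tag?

Letter: letters move forward 2 places in the alphabet, so I, K, M, O, Q, S → U.
Second component goes 8, 13, 19, 24, 30, 35 → 41 (alternating steps +5, +6, +5, +6, …).
Size goes S, M, L, XL, XS, S → M (repeats S → M → L → XL → XS).
Combining the parts gives U41M.

U41M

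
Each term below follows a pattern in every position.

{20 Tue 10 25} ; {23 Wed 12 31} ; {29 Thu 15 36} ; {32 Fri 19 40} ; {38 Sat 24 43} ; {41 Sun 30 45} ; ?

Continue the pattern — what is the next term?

First component goes 20, 23, 29, 32, 38, 41 → 47 (alternating steps +3, +6, +3, +6, …).
Day: runs through the weekdays Mon→Sun, so Tue, Wed, Thu, Fri, Sat, Sun → Mon.
Third component: differences are 2, 3, 4, … (increasing by 1 each time); 10, 12, 15, 19, 24, 30 → 37.
Fourth component: differences are 6, 5, 4, … (decreasing by 1 each time), so 25, 31, 36, 40, 43, 45 → 46.
Combining the parts gives {47 Mon 37 46}.

{47 Mon 37 46}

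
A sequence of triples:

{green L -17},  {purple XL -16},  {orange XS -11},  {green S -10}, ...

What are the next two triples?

{purple M -5}, {orange L -4}

Colour: repeats green → purple → orange; green, purple, orange, green → purple → orange.
Size — runs through clothing sizes XS→XL: L, XL, XS, S → M → L.
Third value: alternating steps +1, +5, +1, +5, …; -17, -16, -11, -10 → -5 → -4.
So the next two triples are {purple M -5} and {orange L -4}.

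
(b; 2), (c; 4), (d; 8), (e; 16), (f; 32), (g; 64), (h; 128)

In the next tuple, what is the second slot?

256

Second slot — ×2 each step: 2, 4, 8, 16, 32, 64, 128 → 256.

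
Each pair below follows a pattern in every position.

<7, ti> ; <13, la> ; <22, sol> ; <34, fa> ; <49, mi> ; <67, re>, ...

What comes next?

<88, do>

First value: 7, 13, 22, 34, 49, 67 → 88 (differences are 6, 9, 12, … (increasing by 3 each time)).
Note: ti, la, sol, fa, mi, re → do (runs backward through the solfège scale do→ti).
So the next pair is <88, do>.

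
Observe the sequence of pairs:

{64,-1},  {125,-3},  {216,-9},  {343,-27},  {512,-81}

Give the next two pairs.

{729,-243}, {1000,-729}

First value: perfect cubes: 4³, 5³, 6³, …, so 64, 125, 216, 343, 512 → 729 → 1000.
Second value: ×3 each step, so -1, -3, -9, -27, -81 → -243 → -729.
Putting the parts together: {729,-243} and then {1000,-729}.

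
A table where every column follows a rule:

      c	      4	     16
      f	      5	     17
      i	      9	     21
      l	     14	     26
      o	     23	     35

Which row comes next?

For the letter, letters move forward 3 places in the alphabet: c, f, i, l, o → r.
Second component: each term is the sum of the two before it; 4, 5, 9, 14, 23 → 37.
Third component: always 12 more than the second component; 16, 17, 21, 26, 35 → 49.
So the next row is r  37  49.

r  37  49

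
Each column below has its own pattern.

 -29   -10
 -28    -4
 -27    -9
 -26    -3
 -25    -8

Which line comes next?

-24  -2

First component: -29, -28, -27, -26, -25 → -24 (+1 each step).
Second component: -10, -4, -9, -3, -8 → -2 (alternating steps +6, −5, +6, −5, …).
So the next line is -24  -2.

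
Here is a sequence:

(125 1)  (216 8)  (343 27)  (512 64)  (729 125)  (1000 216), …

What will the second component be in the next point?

For the second component, perfect cubes: 1³, 2³, 3³, …: 1, 8, 27, 64, 125, 216 → 343.

343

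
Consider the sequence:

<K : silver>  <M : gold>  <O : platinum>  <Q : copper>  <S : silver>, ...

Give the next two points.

<U : gold>, <W : platinum>

Letter goes K, M, O, Q, S → U → W (letters move forward 2 places in the alphabet).
Metal: repeats silver → gold → platinum → copper; silver, gold, platinum, copper, silver → gold → platinum.
So the next two points are <U : gold> and <W : platinum>.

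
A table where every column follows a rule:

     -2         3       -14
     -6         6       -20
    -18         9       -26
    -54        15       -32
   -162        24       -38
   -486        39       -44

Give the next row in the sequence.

-1458  63  -50

First component — ×3 each step: -2, -6, -18, -54, -162, -486 → -1458.
For the second component, each term is the sum of the two before it: 3, 6, 9, 15, 24, 39 → 63.
For the third component, −6 each step: -14, -20, -26, -32, -38, -44 → -50.
Combining the parts gives -1458  63  -50.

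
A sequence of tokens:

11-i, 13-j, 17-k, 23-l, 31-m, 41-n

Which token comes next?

First component: differences are 2, 4, 6, … (increasing by 2 each time), so 11, 13, 17, 23, 31, 41 → 53.
Letter goes i, j, k, l, m, n → o (letters move forward 1 place in the alphabet).
Putting it together: 53-o.

53-o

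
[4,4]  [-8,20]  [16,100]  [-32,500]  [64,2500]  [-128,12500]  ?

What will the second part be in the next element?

Second part: ×5 each step, so 4, 20, 100, 500, 2500, 12500 → 62500.

62500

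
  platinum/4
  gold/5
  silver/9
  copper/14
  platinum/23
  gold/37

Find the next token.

Metal: platinum, gold, silver, copper, platinum, gold → silver (repeats platinum → gold → silver → copper).
Second component goes 4, 5, 9, 14, 23, 37 → 60 (each term is the sum of the two before it).
Putting it together: silver/60.

silver/60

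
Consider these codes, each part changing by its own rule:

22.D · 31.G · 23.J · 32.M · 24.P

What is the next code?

33.S

First component goes 22, 31, 23, 32, 24 → 33 (alternating steps +9, −8, +9, −8, …).
Letter — letters move forward 3 places in the alphabet: D, G, J, M, P → S.
Putting it together: 33.S.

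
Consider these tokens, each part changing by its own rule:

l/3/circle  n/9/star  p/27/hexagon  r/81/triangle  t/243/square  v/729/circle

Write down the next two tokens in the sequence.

For the letter, letters move forward 2 places in the alphabet: l, n, p, r, t, v → x → z.
Second component: 3, 9, 27, 81, 243, 729 → 2187 → 6561 (×3 each step).
Shape — repeats circle → star → hexagon → triangle → square: circle, star, hexagon, triangle, square, circle → star → hexagon.
So the next two tokens are x/2187/star and z/6561/hexagon.

x/2187/star, z/6561/hexagon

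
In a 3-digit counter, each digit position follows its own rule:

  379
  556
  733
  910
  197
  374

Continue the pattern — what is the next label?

First digit: +2 each step, mod 10; 3, 5, 7, 9, 1, 3 → 5.
Second digit: 7, 5, 3, 1, 9, 7 → 5 (−2 each step, mod 10).
Third digit: −3 each step, mod 10; 9, 6, 3, 0, 7, 4 → 1.
Putting it together: 551.

551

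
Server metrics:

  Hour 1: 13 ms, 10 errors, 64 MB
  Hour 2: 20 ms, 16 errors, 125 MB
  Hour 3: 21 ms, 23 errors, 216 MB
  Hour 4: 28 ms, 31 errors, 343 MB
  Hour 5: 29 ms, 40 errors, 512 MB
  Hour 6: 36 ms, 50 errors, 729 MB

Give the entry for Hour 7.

Ms — alternating steps +7, +1, +7, +1, …: 13, 20, 21, 28, 29, 36 → 37.
Errors: 10, 16, 23, 31, 40, 50 → 61 (differences are 6, 7, 8, … (increasing by 1 each time)).
MB: perfect cubes: 4³, 5³, 6³, …, so 64, 125, 216, 343, 512, 729 → 1000.
So the next line is 37 ms, 61 errors, 1000 MB.

37 ms, 61 errors, 1000 MB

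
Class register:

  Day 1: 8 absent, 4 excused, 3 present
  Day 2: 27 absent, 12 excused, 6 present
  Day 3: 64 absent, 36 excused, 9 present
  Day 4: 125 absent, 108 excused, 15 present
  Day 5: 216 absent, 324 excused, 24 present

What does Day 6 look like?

343 absent, 972 excused, 39 present

For the absent, perfect cubes: 2³, 3³, 4³, …: 8, 27, 64, 125, 216 → 343.
Excused: ×3 each step; 4, 12, 36, 108, 324 → 972.
For the present, each term is the sum of the two before it: 3, 6, 9, 15, 24 → 39.
So the next row is 343 absent, 972 excused, 39 present.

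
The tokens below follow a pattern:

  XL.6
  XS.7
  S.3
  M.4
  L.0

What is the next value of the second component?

1

Second component: 6, 7, 3, 4, 0 → 1 (alternating steps +1, −4, +1, −4, …).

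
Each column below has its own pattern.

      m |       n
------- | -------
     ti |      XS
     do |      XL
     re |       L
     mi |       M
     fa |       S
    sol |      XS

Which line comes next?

la  XL

Column m: runs through the solfège scale do→ti; ti, do, re, mi, fa, sol → la.
Column n: XS, XL, L, M, S, XS → XL (repeats XS → XL → L → M → S).
Putting it together: la  XL.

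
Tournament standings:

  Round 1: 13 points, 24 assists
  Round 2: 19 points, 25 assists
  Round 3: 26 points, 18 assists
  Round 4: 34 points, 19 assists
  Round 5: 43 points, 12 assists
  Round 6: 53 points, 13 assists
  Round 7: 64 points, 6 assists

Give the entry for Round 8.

For the points, differences are 6, 7, 8, … (increasing by 1 each time): 13, 19, 26, 34, 43, 53, 64 → 76.
For the assists, alternating steps +1, −7, +1, −7, …: 24, 25, 18, 19, 12, 13, 6 → 7.
Putting it together: 76 points, 7 assists.

76 points, 7 assists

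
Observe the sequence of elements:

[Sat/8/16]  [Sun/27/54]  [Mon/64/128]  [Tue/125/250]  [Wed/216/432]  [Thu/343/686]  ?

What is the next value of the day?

Day: runs through the weekdays Mon→Sun; Sat, Sun, Mon, Tue, Wed, Thu → Fri.

Fri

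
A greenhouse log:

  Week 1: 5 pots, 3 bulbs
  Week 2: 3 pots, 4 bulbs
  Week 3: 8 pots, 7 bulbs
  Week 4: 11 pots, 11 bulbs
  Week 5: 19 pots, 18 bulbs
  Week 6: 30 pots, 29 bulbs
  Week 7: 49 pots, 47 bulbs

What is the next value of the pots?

79

For the pots, each term is the sum of the two before it: 5, 3, 8, 11, 19, 30, 49 → 79.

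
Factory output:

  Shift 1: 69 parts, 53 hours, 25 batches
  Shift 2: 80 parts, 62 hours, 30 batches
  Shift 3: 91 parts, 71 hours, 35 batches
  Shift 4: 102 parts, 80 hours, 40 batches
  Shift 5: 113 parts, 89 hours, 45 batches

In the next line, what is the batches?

50

Parts — +11 each step: 69, 80, 91, 102, 113 → 124.
Hours: +9 each step; 53, 62, 71, 80, 89 → 98.
Batches: +5 each step, so 25, 30, 35, 40, 45 → 50.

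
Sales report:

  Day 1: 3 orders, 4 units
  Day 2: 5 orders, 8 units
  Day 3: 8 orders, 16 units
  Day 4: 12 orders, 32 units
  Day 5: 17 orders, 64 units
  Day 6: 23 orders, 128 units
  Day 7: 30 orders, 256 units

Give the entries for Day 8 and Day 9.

For the orders, differences are 2, 3, 4, … (increasing by 1 each time): 3, 5, 8, 12, 17, 23, 30 → 38 → 47.
Units goes 4, 8, 16, 32, 64, 128, 256 → 512 → 1024 (×2 each step).
Putting the parts together: 38 orders, 512 units and then 47 orders, 1024 units.

38 orders, 512 units; 47 orders, 1024 units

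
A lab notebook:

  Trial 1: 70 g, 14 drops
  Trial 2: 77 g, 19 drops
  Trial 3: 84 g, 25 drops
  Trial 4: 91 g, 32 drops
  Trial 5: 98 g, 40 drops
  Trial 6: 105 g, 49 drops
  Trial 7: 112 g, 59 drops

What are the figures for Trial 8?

119 g, 70 drops

G goes 70, 77, 84, 91, 98, 105, 112 → 119 (+7 each step).
Drops: 14, 19, 25, 32, 40, 49, 59 → 70 (differences are 5, 6, 7, … (increasing by 1 each time)).
Putting it together: 119 g, 70 drops.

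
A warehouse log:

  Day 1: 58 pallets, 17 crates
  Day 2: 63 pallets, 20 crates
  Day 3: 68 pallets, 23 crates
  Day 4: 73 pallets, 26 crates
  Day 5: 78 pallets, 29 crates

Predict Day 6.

Pallets: 58, 63, 68, 73, 78 → 83 (+5 each step).
Crates — +3 each step: 17, 20, 23, 26, 29 → 32.
So the next row is 83 pallets, 32 crates.

83 pallets, 32 crates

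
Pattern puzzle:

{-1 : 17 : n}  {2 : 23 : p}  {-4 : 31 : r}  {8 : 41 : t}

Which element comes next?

For the first component, ×(-2) each step: -1, 2, -4, 8 → -16.
Second component: differences are 6, 8, 10, … (increasing by 2 each time); 17, 23, 31, 41 → 53.
Letter: letters move forward 2 places in the alphabet, so n, p, r, t → v.
Combining the parts gives {-16 : 53 : v}.

{-16 : 53 : v}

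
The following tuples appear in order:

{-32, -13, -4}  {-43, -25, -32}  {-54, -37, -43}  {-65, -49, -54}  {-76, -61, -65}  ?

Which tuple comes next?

{-87, -73, -76}

First value — −11 each step: -32, -43, -54, -65, -76 → -87.
Second value: -13, -25, -37, -49, -61 → -73 (−12 each step).
Third value — always the previous value of the first value: -4, -32, -43, -54, -65 → -76.
Putting it together: {-87, -73, -76}.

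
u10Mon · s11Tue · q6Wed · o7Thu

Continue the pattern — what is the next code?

m2Fri

Letter: letters move back 2 places in the alphabet, so u, s, q, o → m.
Second component — alternating steps +1, −5, +1, −5, …: 10, 11, 6, 7 → 2.
Day: Mon, Tue, Wed, Thu → Fri (runs through the weekdays Mon→Sun).
Putting it together: m2Fri.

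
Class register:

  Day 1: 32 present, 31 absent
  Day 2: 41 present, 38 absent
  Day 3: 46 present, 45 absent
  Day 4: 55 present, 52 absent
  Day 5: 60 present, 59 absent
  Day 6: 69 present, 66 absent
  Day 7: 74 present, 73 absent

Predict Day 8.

83 present, 80 absent

Present: 32, 41, 46, 55, 60, 69, 74 → 83 (alternating steps +9, +5, +9, +5, …).
Absent — +7 each step: 31, 38, 45, 52, 59, 66, 73 → 80.
Combining the parts gives 83 present, 80 absent.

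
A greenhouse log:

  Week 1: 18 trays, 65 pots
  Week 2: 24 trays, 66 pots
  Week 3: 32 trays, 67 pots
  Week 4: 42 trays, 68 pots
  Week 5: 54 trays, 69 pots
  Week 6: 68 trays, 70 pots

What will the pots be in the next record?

For the pots, +1 each step: 65, 66, 67, 68, 69, 70 → 71.

71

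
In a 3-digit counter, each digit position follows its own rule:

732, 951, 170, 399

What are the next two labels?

518, 737

For the first digit, +2 each step, mod 10: 7, 9, 1, 3 → 5 → 7.
Second digit: 3, 5, 7, 9 → 1 → 3 (+2 each step, mod 10).
Third digit — −1 each step, mod 10: 2, 1, 0, 9 → 8 → 7.
So the next two labels are 518 and 737.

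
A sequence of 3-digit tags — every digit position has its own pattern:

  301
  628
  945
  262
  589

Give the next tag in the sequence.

First digit: +3 each step, mod 10; 3, 6, 9, 2, 5 → 8.
For the second digit, +2 each step, mod 10: 0, 2, 4, 6, 8 → 0.
For the third digit, −3 each step, mod 10: 1, 8, 5, 2, 9 → 6.
Putting it together: 806.

806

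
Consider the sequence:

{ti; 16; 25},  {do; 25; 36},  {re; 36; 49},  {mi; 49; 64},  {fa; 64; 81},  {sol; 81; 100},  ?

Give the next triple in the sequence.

Note goes ti, do, re, mi, fa, sol → la (runs through the solfège scale do→ti).
Second coordinate goes 16, 25, 36, 49, 64, 81 → 100 (perfect squares: 4², 5², 6², …).
Third coordinate: 25, 36, 49, 64, 81, 100 → 121 (perfect squares: 5², 6², 7², …).
Combining the parts gives {la; 100; 121}.

{la; 100; 121}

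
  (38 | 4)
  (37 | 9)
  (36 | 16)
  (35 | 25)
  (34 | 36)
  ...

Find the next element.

First entry goes 38, 37, 36, 35, 34 → 33 (−1 each step).
Second entry: 4, 9, 16, 25, 36 → 49 (perfect squares: 2², 3², 4², …).
Putting it together: (33 | 49).

(33 | 49)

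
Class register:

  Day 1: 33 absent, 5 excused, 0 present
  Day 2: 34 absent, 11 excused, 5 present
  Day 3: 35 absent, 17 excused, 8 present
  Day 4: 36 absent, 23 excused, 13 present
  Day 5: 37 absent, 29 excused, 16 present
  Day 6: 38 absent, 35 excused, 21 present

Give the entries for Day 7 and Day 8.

39 absent, 41 excused, 24 present; 40 absent, 47 excused, 29 present

Absent goes 33, 34, 35, 36, 37, 38 → 39 → 40 (+1 each step).
Excused: +6 each step; 5, 11, 17, 23, 29, 35 → 41 → 47.
Present: alternating steps +5, +3, +5, +3, …, so 0, 5, 8, 13, 16, 21 → 24 → 29.
Putting the parts together: 39 absent, 41 excused, 24 present and then 40 absent, 47 excused, 29 present.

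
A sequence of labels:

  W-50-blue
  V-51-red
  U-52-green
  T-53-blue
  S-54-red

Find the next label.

Letter goes W, V, U, T, S → R (letters move back 1 place in the alphabet).
Second component: +1 each step, so 50, 51, 52, 53, 54 → 55.
Colour: blue, red, green, blue, red → green (repeats blue → red → green).
So the next label is R-55-green.

R-55-green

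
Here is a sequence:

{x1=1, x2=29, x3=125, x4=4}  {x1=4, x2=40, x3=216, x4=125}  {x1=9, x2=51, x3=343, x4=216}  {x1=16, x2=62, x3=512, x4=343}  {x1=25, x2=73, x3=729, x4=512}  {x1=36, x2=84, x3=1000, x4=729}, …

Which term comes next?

{x1=49, x2=95, x3=1331, x4=1000}

For the x1, perfect squares: 1², 2², 3², …: 1, 4, 9, 16, 25, 36 → 49.
X2 goes 29, 40, 51, 62, 73, 84 → 95 (+11 each step).
X3 — perfect cubes: 5³, 6³, 7³, …: 125, 216, 343, 512, 729, 1000 → 1331.
X4: always the previous value of the x3, so 4, 125, 216, 343, 512, 729 → 1000.
Combining the parts gives {x1=49, x2=95, x3=1331, x4=1000}.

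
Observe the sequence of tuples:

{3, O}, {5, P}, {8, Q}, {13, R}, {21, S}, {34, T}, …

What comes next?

{55, U}

First component — each term is the sum of the two before it: 3, 5, 8, 13, 21, 34 → 55.
Letter goes O, P, Q, R, S, T → U (letters move forward 1 place in the alphabet).
Putting it together: {55, U}.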